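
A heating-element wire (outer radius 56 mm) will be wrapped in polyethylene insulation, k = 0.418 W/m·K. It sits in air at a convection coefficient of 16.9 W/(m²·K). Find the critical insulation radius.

For a cylinder r_cr = k/h = 0.418/16.9
r_cr = 24.7 mm; since the bare radius (56 mm) is above r_cr, any added insulation will reduce heat loss.

r_cr ≈ 24.7 mm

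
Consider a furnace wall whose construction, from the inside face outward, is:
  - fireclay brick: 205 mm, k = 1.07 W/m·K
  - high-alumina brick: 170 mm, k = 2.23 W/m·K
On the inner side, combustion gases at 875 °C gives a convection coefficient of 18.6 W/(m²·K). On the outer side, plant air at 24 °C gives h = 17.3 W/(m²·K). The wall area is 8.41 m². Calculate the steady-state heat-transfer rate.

Q ≈ 18900 W

Thermal resistances in series:
R_inner film = 1/(h_i·A) = 1/(18.6×8.41) = 0.006393 K/W
R_fireclay brick = L/(kA) = 0.205/(1.07×8.41) = 0.02278 K/W
R_high-alumina brick = L/(kA) = 0.17/(2.23×8.41) = 0.009065 K/W
R_outer film = 1/(h_o·A) = 1/(17.3×8.41) = 0.006873 K/W
R_total = 0.04511 K/W
Q = ΔT / R_total = 851 / 0.04511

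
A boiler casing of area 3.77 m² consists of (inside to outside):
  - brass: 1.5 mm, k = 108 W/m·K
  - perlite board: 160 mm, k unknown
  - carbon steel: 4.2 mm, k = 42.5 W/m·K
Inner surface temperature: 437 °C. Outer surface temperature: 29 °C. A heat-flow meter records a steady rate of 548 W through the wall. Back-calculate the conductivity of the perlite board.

Model the wall as resistances in series:
R_brass = L/(kA) = 0.0015/(108×3.77) = 3.684×10^-6 K/W
R_carbon steel = L/(kA) = 0.0042/(42.5×3.77) = 2.621×10^-5 K/W
Sum of known resistances R_other = 2.99×10^-5 K/W
Total R = ΔT/Q = 408/548 = 0.7445 K/W
R_perlite board = R_total − R_other = 0.7445 K/W
k = L/(R·A) = 0.16/(0.7445×3.77)

k ≈ 0.057 W/(m·K)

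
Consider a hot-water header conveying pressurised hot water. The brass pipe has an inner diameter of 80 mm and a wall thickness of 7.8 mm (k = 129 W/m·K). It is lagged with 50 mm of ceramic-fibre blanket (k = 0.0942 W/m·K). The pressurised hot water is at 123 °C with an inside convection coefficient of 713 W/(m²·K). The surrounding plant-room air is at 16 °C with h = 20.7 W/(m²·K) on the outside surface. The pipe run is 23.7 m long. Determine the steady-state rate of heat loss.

Cylindrical conduction, so R = ln(r₂/r₁)/(2πkL) per layer, in series:
R_inner film = 1/(h_i·2πr₁L) = 1/(713×2π×0.04×23.7) = 2.355×10^-4 K/W
R_brass pipe wall = ln(47.8/40)/(2π×129×23.7) = 9.274×10^-6 K/W
R_ceramic-fibre blanket = ln(97.8/47.8)/(2π×0.0942×23.7) = 0.05104 K/W
R_outer film = 1/(h_o·2πr_oL) = 1/(20.7×2π×0.0978×23.7) = 0.003317 K/W
R_total = 0.0546 K/W
Q = ΔT/R_total = 107/0.0546

Q ≈ 1960 W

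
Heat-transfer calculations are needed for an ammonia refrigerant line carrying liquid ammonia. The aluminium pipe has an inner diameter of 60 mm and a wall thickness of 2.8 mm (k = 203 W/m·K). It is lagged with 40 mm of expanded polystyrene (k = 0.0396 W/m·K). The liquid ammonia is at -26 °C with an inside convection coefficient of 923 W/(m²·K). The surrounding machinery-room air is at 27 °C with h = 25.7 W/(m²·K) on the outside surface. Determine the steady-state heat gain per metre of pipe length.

q′ ≈ 16.1 W/m

Radial resistances (cylindrical: R_cond = ln(r_o/r_i)/(2πkL), R_conv = 1/(h·2πrL)):
R_inner film = 1/(h_i·2πr₁L) = 1/(923×2π×0.03×1) = 0.005748 K/W
R_aluminium pipe wall = ln(32.8/30)/(2π×203×1) = 6.996×10^-5 K/W
R_expanded polystyrene = ln(72.8/32.8)/(2π×0.0396×1) = 3.204 K/W
R_outer film = 1/(h_o·2πr_oL) = 1/(25.7×2π×0.0728×1) = 0.08507 K/W
R_total = 3.295 K/W
Q = ΔT/R_total = 53/3.295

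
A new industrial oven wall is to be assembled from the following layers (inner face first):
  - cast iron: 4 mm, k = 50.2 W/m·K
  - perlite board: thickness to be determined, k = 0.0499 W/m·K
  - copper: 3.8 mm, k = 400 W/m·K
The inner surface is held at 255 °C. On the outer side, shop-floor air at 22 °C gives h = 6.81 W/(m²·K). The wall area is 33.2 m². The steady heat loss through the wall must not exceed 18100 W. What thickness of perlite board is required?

Treating each layer as a thermal resistance in series:
R_cast iron = L/(kA) = 0.004/(50.2×33.2) = 2.4×10^-6 K/W
R_copper = L/(kA) = 0.0038/(400×33.2) = 2.861×10^-7 K/W
R_outer film = 1/(h_o·A) = 1/(6.81×33.2) = 0.004423 K/W
Sum of the known resistances R_other = 0.004426 K/W
Required total resistance R_tot = ΔT/Q_allow = 233/18100 = 0.01287 K/W
R_perlite board = R_tot − R_other = 0.008447 K/W
L = R·k·A = 0.008447×0.0499×33.2

L ≈ 14 mm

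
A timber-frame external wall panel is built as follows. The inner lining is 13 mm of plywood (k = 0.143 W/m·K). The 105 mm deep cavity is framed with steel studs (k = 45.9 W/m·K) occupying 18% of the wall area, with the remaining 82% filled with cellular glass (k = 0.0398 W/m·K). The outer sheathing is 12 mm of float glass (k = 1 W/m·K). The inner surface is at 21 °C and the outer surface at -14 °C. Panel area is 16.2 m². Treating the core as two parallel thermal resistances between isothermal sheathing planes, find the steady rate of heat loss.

Sheathing layers in series; stud and cavity paths in parallel between them.
R_inner = 0.013/(0.143×16.2) = 0.005612 K/W
R_stud  = 0.105/(45.9×0.18×16.2) = 7.845×10^-4 K/W
R_cav   = 0.105/(0.0398×0.82×16.2) = 0.1986 K/W
1/R_core = 1/R_stud + 1/R_cav → R_core = 7.814×10^-4 K/W
R_outer = 0.012/(1×16.2) = 7.407×10^-4 K/W
R_total = 0.007134 K/W
Q = ΔT/R_total = 35/0.007134

Q ≈ 4910 W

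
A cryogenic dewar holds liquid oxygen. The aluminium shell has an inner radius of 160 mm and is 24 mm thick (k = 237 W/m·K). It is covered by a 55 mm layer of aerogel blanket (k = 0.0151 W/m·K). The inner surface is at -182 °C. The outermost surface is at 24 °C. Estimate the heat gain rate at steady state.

Each spherical layer contributes R = (1/r_i − 1/r_o)/(4πk):
R_aluminium shell = (1/0.16 − 1/0.184)/(4π×237) = 2.737×10^-4 K/W
R_aerogel blanket = (1/0.184 − 1/0.239)/(4π×0.0151) = 6.591 K/W
R_total = 6.591 K/W
Q = ΔT/R_total = 206/6.591

Q ≈ 31.3 W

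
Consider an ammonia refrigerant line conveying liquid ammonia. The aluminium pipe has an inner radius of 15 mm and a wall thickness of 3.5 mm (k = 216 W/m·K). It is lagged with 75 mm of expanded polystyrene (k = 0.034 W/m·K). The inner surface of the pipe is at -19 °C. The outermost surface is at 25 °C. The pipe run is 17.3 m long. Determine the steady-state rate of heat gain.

Q ≈ 100 W

Treating each annulus and film as a series resistance:
R_aluminium pipe wall = ln(18.5/15)/(2π×216×17.3) = 8.932×10^-6 K/W
R_expanded polystyrene = ln(93.5/18.5)/(2π×0.034×17.3) = 0.4384 K/W
R_total = 0.4384 K/W
Q = ΔT/R_total = 44/0.4384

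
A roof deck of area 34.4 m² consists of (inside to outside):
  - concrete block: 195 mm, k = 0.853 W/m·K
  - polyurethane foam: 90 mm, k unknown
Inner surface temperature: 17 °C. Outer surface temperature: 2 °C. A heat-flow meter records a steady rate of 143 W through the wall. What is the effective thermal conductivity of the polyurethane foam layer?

Thermal resistances in series:
R_concrete block = L/(kA) = 0.195/(0.853×34.4) = 0.006645 K/W
Sum of known resistances R_other = 0.006645 K/W
Total R = ΔT/Q = 15/143 = 0.1049 K/W
R_polyurethane foam = R_total − R_other = 0.09825 K/W
k = L/(R·A) = 0.09/(0.09825×34.4)

k ≈ 0.0266 W/(m·K)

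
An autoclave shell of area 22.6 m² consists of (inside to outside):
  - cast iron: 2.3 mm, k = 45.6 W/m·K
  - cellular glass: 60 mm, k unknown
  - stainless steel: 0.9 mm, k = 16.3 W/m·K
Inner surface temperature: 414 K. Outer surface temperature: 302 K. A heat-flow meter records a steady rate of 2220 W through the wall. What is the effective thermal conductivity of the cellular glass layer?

Series thermal resistances:
R_cast iron = L/(kA) = 0.0023/(45.6×22.6) = 2.232×10^-6 K/W
R_stainless steel = L/(kA) = 0.0009/(16.3×22.6) = 2.443×10^-6 K/W
Sum of known resistances R_other = 4.675×10^-6 K/W
Total R = ΔT/Q = 112/2220 = 0.05045 K/W
R_cellular glass = R_total − R_other = 0.05045 K/W
k = L/(R·A) = 0.06/(0.05045×22.6)

k ≈ 0.0526 W/(m·K)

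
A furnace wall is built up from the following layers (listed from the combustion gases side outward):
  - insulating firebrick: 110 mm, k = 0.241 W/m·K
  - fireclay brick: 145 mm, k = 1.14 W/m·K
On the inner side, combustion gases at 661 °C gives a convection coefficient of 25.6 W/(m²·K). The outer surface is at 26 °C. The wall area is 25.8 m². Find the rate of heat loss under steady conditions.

Using the resistance-network approach (series):
R_inner film = 1/(h_i·A) = 1/(25.6×25.8) = 0.001514 K/W
R_insulating firebrick = L/(kA) = 0.11/(0.241×25.8) = 0.01769 K/W
R_fireclay brick = L/(kA) = 0.145/(1.14×25.8) = 0.00493 K/W
R_total = 0.02414 K/W
Q = ΔT / R_total = 635 / 0.02414

Q ≈ 26300 W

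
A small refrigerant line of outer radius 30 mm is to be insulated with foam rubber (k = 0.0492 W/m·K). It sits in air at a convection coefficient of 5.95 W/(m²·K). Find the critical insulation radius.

For a cylinder r_cr = k/h = 0.0492/5.95
r_cr = 8.27 mm; since the bare radius (30 mm) is above r_cr, any added insulation will reduce heat loss.

r_cr ≈ 8.27 mm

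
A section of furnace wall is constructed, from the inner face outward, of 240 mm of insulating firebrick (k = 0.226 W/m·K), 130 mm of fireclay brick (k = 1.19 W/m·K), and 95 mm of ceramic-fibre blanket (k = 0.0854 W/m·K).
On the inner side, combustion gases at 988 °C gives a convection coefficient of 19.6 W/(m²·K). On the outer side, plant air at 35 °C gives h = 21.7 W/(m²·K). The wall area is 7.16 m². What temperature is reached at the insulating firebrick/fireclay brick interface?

Thermal resistances in series:
R_inner film = 1/(h_i·A) = 1/(19.6×7.16) = 0.007126 K/W
R_insulating firebrick = L/(kA) = 0.24/(0.226×7.16) = 0.1483 K/W
R_fireclay brick = L/(kA) = 0.13/(1.19×7.16) = 0.01526 K/W
R_ceramic-fibre blanket = L/(kA) = 0.095/(0.0854×7.16) = 0.1554 K/W
R_outer film = 1/(h_o·A) = 1/(21.7×7.16) = 0.006436 K/W
R_total = 0.3325 K/W;  Q = ΔT/R_total = 953/0.3325 = 2866 W
T_interface = T_inner − Q·ΣR(inner→interface) = 988 − 2870×0.1554

T ≈ 542 °C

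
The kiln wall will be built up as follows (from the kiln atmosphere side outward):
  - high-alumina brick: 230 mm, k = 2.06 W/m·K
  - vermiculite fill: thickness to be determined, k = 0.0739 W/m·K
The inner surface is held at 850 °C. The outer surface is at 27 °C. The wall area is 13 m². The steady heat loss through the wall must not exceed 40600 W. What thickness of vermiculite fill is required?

Thermal resistances in series:
R_high-alumina brick = L/(kA) = 0.23/(2.06×13) = 0.008588 K/W
Sum of the known resistances R_other = 0.008588 K/W
Required total resistance R_tot = ΔT/Q_allow = 823/40600 = 0.02027 K/W
R_vermiculite fill = R_tot − R_other = 0.01168 K/W
L = R·k·A = 0.01168×0.0739×13

L ≈ 11.2 mm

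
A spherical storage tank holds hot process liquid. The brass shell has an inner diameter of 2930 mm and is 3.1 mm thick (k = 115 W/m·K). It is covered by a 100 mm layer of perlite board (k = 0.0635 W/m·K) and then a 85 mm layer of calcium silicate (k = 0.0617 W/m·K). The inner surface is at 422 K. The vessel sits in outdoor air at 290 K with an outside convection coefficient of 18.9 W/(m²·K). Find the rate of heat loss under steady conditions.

Q ≈ 1340 W

Spherical conduction: R = (1/r_in − 1/r_out)/(4πk) per layer; series-sum.
R_brass shell = (1/1.465 − 1/1.4681)/(4π×115) = 9.974×10^-7 K/W
R_perlite board = (1/1.4681 − 1/1.5681)/(4π×0.0635) = 0.05444 K/W
R_calcium silicate = (1/1.5681 − 1/1.6531)/(4π×0.0617) = 0.04229 K/W
R_outer film = 1/(h·4πr_o²) = 1/(18.9×4π×1.6531²) = 0.001541 K/W
R_total = 0.09827 K/W
Q = ΔT/R_total = 132/0.09827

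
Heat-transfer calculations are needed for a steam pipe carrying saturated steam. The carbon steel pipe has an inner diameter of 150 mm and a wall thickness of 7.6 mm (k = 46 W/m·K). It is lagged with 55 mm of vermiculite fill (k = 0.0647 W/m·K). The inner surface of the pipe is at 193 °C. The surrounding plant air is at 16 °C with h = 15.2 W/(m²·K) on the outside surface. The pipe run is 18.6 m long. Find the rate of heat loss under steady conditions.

Q ≈ 2470 W

Per-layer cylindrical resistances, series-summed:
R_carbon steel pipe wall = ln(82.6/75)/(2π×46×18.6) = 1.795×10^-5 K/W
R_vermiculite fill = ln(137.6/82.6)/(2π×0.0647×18.6) = 0.06749 K/W
R_outer film = 1/(h_o·2πr_oL) = 1/(15.2×2π×0.1376×18.6) = 0.004091 K/W
R_total = 0.0716 K/W
Q = ΔT/R_total = 177/0.0716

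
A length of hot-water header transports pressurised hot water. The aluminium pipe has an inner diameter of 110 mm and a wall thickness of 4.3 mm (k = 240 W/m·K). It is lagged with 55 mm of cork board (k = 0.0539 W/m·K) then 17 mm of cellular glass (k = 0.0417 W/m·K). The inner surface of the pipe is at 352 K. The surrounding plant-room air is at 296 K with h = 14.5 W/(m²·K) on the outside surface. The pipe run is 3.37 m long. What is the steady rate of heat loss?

Q ≈ 74 W

Radial resistances (cylindrical: R_cond = ln(r_o/r_i)/(2πkL), R_conv = 1/(h·2πrL)):
R_aluminium pipe wall = ln(59.3/55)/(2π×240×3.37) = 1.481×10^-5 K/W
R_cork board = ln(114.3/59.3)/(2π×0.0539×3.37) = 0.575 K/W
R_cellular glass = ln(131.3/114.3)/(2π×0.0417×3.37) = 0.157 K/W
R_outer film = 1/(h_o·2πr_oL) = 1/(14.5×2π×0.1313×3.37) = 0.02481 K/W
R_total = 0.7568 K/W
Q = ΔT/R_total = 56/0.7568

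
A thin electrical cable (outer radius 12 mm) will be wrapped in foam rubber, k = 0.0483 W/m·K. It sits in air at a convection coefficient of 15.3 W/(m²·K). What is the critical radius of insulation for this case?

For a cylinder r_cr = k/h = 0.0483/15.3
r_cr = 3.16 mm; since the bare radius (12 mm) is above r_cr, any added insulation will reduce heat loss.

r_cr ≈ 3.16 mm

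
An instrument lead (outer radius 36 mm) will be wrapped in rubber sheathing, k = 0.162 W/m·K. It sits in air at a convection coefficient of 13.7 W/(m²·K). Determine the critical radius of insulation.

r_cr ≈ 11.8 mm

For a cylinder r_cr = k/h = 0.162/13.7
r_cr = 11.8 mm; since the bare radius (36 mm) is above r_cr, any added insulation will reduce heat loss.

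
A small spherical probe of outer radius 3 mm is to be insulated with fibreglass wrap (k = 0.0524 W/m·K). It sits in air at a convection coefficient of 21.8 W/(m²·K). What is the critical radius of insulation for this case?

For a sphere r_cr = 2k/h = 2×0.0524/21.8
r_cr = 4.81 mm; since the bare radius (3 mm) is below r_cr, adding a thin layer of insulation will *increase* heat loss.

r_cr ≈ 4.81 mm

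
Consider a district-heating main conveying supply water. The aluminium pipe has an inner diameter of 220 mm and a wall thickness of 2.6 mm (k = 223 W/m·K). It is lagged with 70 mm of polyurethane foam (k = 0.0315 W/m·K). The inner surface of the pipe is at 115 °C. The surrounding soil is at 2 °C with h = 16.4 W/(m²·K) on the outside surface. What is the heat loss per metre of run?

Cylindrical conduction, so R = ln(r₂/r₁)/(2πkL) per layer, in series:
R_aluminium pipe wall = ln(112.6/110)/(2π×223×1) = 1.667×10^-5 K/W
R_polyurethane foam = ln(182.6/112.6)/(2π×0.0315×1) = 2.443 K/W
R_outer film = 1/(h_o·2πr_oL) = 1/(16.4×2π×0.1826×1) = 0.05315 K/W
R_total = 2.496 K/W
Q = ΔT/R_total = 113/2.496

q′ ≈ 45.3 W/m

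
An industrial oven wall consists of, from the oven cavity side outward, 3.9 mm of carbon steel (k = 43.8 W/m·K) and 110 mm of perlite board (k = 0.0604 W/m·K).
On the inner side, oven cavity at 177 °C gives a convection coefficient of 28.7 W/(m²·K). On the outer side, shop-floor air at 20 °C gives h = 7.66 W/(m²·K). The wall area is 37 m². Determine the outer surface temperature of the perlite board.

T ≈ 30.3 °C

Thermal resistances in series:
R_inner film = 1/(h_i·A) = 1/(28.7×37) = 9.417×10^-4 K/W
R_carbon steel = L/(kA) = 0.0039/(43.8×37) = 2.407×10^-6 K/W
R_perlite board = L/(kA) = 0.11/(0.0604×37) = 0.04922 K/W
R_outer film = 1/(h_o·A) = 1/(7.66×37) = 0.003528 K/W
R_total = 0.05369 K/W;  Q = ΔT/R_total = 157/0.05369 = 2924 W
T_interface = T_inner − Q·ΣR(inner→interface) = 177 − 2920×0.05017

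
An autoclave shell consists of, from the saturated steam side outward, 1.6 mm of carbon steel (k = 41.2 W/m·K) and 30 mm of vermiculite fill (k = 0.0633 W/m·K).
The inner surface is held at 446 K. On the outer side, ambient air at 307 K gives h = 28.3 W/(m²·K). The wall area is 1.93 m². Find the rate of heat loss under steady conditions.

Q ≈ 527 W

Model the wall as resistances in series:
R_carbon steel = L/(kA) = 0.0016/(41.2×1.93) = 2.012×10^-5 K/W
R_vermiculite fill = L/(kA) = 0.03/(0.0633×1.93) = 0.2456 K/W
R_outer film = 1/(h_o·A) = 1/(28.3×1.93) = 0.01831 K/W
R_total = 0.2639 K/W
Q = ΔT / R_total = 139 / 0.2639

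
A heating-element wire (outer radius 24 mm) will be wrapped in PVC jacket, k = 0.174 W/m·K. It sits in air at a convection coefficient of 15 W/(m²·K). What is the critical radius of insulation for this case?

r_cr ≈ 11.6 mm

For a cylinder r_cr = k/h = 0.174/15
r_cr = 11.6 mm; since the bare radius (24 mm) is above r_cr, any added insulation will reduce heat loss.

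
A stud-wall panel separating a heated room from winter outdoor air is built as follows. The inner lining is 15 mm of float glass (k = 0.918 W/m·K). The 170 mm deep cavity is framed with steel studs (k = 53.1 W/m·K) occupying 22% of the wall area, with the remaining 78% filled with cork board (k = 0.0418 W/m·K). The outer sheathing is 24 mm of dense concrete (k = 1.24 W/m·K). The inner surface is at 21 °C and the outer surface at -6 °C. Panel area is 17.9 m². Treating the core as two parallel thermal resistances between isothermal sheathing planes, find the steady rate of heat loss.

Q ≈ 9630 W

Sheathing layers in series; stud and cavity paths in parallel between them.
R_inner = 0.015/(0.918×17.9) = 9.128×10^-4 K/W
R_stud  = 0.17/(53.1×0.22×17.9) = 8.13×10^-4 K/W
R_cav   = 0.17/(0.0418×0.78×17.9) = 0.2913 K/W
1/R_core = 1/R_stud + 1/R_cav → R_core = 8.107×10^-4 K/W
R_outer = 0.024/(1.24×17.9) = 0.001081 K/W
R_total = 0.002805 K/W
Q = ΔT/R_total = 27/0.002805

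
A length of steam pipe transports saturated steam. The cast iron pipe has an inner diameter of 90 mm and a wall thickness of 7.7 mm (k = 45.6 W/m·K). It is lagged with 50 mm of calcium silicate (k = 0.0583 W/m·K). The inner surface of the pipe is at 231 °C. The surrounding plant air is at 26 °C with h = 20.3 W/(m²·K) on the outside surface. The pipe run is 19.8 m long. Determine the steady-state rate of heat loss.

Q ≈ 2140 W

Cylindrical conduction, so R = ln(r₂/r₁)/(2πkL) per layer, in series:
R_cast iron pipe wall = ln(52.7/45)/(2π×45.6×19.8) = 2.784×10^-5 K/W
R_calcium silicate = ln(102.7/52.7)/(2π×0.0583×19.8) = 0.09199 K/W
R_outer film = 1/(h_o·2πr_oL) = 1/(20.3×2π×0.1027×19.8) = 0.003856 K/W
R_total = 0.09587 K/W
Q = ΔT/R_total = 205/0.09587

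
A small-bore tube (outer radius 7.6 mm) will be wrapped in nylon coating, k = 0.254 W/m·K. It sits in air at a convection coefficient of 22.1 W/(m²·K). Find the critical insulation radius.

For a cylinder r_cr = k/h = 0.254/22.1
r_cr = 11.5 mm; since the bare radius (7.6 mm) is below r_cr, adding a thin layer of insulation will *increase* heat loss.

r_cr ≈ 11.5 mm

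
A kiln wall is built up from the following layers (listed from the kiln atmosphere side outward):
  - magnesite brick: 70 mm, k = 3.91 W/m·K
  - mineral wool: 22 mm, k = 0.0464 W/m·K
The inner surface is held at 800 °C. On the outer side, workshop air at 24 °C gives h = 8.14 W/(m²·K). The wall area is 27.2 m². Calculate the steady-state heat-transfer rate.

Thermal resistances in series:
R_magnesite brick = L/(kA) = 0.07/(3.91×27.2) = 6.582×10^-4 K/W
R_mineral wool = L/(kA) = 0.022/(0.0464×27.2) = 0.01743 K/W
R_outer film = 1/(h_o·A) = 1/(8.14×27.2) = 0.004517 K/W
R_total = 0.02261 K/W
Q = ΔT / R_total = 776 / 0.02261

Q ≈ 34300 W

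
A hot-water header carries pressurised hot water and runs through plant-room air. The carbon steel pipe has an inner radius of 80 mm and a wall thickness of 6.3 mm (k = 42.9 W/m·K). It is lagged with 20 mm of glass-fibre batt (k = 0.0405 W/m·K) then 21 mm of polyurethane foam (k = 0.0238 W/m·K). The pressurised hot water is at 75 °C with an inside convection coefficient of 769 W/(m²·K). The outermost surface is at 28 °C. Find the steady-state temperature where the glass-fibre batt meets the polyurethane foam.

Radial resistances (cylindrical: R_cond = ln(r_o/r_i)/(2πkL), R_conv = 1/(h·2πrL)):
R_inner film = 1/(h_i·2πr₁L) = 1/(769×2π×0.08×1) = 0.002587 K/W
R_carbon steel pipe wall = ln(86.3/80)/(2π×42.9×1) = 2.812×10^-4 K/W
R_glass-fibre batt = ln(106.3/86.3)/(2π×0.0405×1) = 0.8191 K/W
R_polyurethane foam = ln(127.3/106.3)/(2π×0.0238×1) = 1.206 K/W
R_total = 2.028 K/W
Q = ΔT/R_total = 47/2.028
Q = 23.2 W/m
T_interface = T_inner − Q·ΣR(inner→interface) = 75 − 23.2×0.822

T ≈ 55.9 °C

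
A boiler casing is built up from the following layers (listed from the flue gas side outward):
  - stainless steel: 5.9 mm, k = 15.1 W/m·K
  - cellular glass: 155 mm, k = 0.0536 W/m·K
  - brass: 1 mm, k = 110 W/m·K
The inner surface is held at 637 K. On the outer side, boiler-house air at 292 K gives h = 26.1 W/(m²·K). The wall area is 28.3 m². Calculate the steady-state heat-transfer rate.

Treating each layer as a thermal resistance in series:
R_stainless steel = L/(kA) = 0.0059/(15.1×28.3) = 1.381×10^-5 K/W
R_cellular glass = L/(kA) = 0.155/(0.0536×28.3) = 0.1022 K/W
R_brass = L/(kA) = 0.001/(110×28.3) = 3.212×10^-7 K/W
R_outer film = 1/(h_o·A) = 1/(26.1×28.3) = 0.001354 K/W
R_total = 0.1036 K/W
Q = ΔT / R_total = 345 / 0.1036

Q ≈ 3330 W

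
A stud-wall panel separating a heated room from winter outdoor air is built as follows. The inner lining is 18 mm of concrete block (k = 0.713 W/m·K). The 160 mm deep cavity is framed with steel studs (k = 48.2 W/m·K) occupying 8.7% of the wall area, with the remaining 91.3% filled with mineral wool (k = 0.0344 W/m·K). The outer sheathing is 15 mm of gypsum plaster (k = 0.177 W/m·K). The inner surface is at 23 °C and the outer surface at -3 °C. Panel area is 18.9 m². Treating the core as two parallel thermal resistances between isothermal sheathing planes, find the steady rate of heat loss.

Sheathing layers in series; stud and cavity paths in parallel between them.
R_inner = 0.018/(0.713×18.9) = 0.001336 K/W
R_stud  = 0.16/(48.2×0.087×18.9) = 0.002019 K/W
R_cav   = 0.16/(0.0344×0.913×18.9) = 0.2695 K/W
1/R_core = 1/R_stud + 1/R_cav → R_core = 0.002004 K/W
R_outer = 0.015/(0.177×18.9) = 0.004484 K/W
R_total = 0.007823 K/W
Q = ΔT/R_total = 26/0.007823

Q ≈ 3320 W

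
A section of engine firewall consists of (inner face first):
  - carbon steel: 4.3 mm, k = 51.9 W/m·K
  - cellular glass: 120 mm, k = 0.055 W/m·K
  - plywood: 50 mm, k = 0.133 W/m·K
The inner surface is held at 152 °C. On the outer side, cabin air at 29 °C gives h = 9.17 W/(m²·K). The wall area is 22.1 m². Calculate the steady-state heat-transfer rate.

Q ≈ 1020 W

Treating each layer as a thermal resistance in series:
R_carbon steel = L/(kA) = 0.0043/(51.9×22.1) = 3.749×10^-6 K/W
R_cellular glass = L/(kA) = 0.12/(0.055×22.1) = 0.09872 K/W
R_plywood = L/(kA) = 0.05/(0.133×22.1) = 0.01701 K/W
R_outer film = 1/(h_o·A) = 1/(9.17×22.1) = 0.004934 K/W
R_total = 0.1207 K/W
Q = ΔT / R_total = 123 / 0.1207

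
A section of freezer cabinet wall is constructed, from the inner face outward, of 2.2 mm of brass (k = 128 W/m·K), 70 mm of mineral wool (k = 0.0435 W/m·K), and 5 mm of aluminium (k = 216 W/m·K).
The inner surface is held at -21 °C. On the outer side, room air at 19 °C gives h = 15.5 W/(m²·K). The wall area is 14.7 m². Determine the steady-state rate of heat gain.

Q ≈ 351 W

Treating each layer as a thermal resistance in series:
R_brass = L/(kA) = 0.0022/(128×14.7) = 1.169×10^-6 K/W
R_mineral wool = L/(kA) = 0.07/(0.0435×14.7) = 0.1095 K/W
R_aluminium = L/(kA) = 0.005/(216×14.7) = 1.575×10^-6 K/W
R_outer film = 1/(h_o·A) = 1/(15.5×14.7) = 0.004389 K/W
R_total = 0.1139 K/W
Q = ΔT / R_total = 40 / 0.1139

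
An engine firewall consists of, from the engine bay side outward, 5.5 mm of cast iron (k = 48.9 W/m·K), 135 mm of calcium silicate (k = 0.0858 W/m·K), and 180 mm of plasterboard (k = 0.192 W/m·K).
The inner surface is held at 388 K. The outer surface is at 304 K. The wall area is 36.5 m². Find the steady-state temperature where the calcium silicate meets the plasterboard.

T ≈ 335 K

Using the resistance-network approach (series):
R_cast iron = L/(kA) = 0.0055/(48.9×36.5) = 3.081×10^-6 K/W
R_calcium silicate = L/(kA) = 0.135/(0.0858×36.5) = 0.04311 K/W
R_plasterboard = L/(kA) = 0.18/(0.192×36.5) = 0.02568 K/W
R_total = 0.0688 K/W;  Q = ΔT/R_total = 84/0.0688 = 1221 W
T_interface = T_inner − Q·ΣR(inner→interface) = 388 − 1220×0.04311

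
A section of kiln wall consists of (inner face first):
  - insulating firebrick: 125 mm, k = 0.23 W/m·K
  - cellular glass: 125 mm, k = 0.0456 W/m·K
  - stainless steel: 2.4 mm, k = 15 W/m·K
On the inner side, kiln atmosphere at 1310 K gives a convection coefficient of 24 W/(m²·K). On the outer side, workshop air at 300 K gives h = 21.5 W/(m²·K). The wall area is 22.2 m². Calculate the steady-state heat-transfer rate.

Q ≈ 6650 W

Thermal resistances in series:
R_inner film = 1/(h_i·A) = 1/(24×22.2) = 0.001877 K/W
R_insulating firebrick = L/(kA) = 0.125/(0.23×22.2) = 0.02448 K/W
R_cellular glass = L/(kA) = 0.125/(0.0456×22.2) = 0.1235 K/W
R_stainless steel = L/(kA) = 0.0024/(15×22.2) = 7.207×10^-6 K/W
R_outer film = 1/(h_o·A) = 1/(21.5×22.2) = 0.002095 K/W
R_total = 0.1519 K/W
Q = ΔT / R_total = 1010 / 0.1519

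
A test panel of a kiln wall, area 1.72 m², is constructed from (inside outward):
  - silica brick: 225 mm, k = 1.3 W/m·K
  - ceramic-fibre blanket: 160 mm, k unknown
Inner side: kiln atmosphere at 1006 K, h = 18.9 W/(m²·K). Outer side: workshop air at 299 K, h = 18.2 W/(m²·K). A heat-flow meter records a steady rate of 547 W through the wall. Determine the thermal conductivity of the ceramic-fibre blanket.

Series thermal resistances:
R_inner film = 1/(h_i·A) = 1/(18.9×1.72) = 0.03076 K/W
R_silica brick = L/(kA) = 0.225/(1.3×1.72) = 0.1006 K/W
R_outer film = 1/(h_o·A) = 1/(18.2×1.72) = 0.03194 K/W
Sum of known resistances R_other = 0.1633 K/W
Total R = ΔT/Q = 707/547 = 1.293 K/W
R_ceramic-fibre blanket = R_total − R_other = 1.129 K/W
k = L/(R·A) = 0.16/(1.129×1.72)

k ≈ 0.0824 W/(m·K)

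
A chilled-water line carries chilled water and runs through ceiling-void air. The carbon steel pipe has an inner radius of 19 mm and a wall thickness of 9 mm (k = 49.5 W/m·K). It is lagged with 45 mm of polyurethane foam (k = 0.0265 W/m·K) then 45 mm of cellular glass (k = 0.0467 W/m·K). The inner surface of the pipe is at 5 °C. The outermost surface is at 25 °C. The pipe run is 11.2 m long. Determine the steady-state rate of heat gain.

Q ≈ 30.3 W

Radial resistances (cylindrical: R_cond = ln(r_o/r_i)/(2πkL), R_conv = 1/(h·2πrL)):
R_carbon steel pipe wall = ln(28/19)/(2π×49.5×11.2) = 1.113×10^-4 K/W
R_polyurethane foam = ln(73/28)/(2π×0.0265×11.2) = 0.5139 K/W
R_cellular glass = ln(118/73)/(2π×0.0467×11.2) = 0.1461 K/W
R_total = 0.6601 K/W
Q = ΔT/R_total = 20/0.6601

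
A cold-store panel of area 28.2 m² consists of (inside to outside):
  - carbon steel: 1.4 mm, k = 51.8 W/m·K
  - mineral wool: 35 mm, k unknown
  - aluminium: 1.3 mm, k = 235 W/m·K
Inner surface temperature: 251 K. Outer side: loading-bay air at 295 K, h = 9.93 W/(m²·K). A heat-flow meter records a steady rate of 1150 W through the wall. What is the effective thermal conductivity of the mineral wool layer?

k ≈ 0.0358 W/(m·K)

Series thermal resistances:
R_carbon steel = L/(kA) = 0.0014/(51.8×28.2) = 9.584×10^-7 K/W
R_aluminium = L/(kA) = 0.0013/(235×28.2) = 1.962×10^-7 K/W
R_outer film = 1/(h_o·A) = 1/(9.93×28.2) = 0.003571 K/W
Sum of known resistances R_other = 0.003572 K/W
Total R = ΔT/Q = 44/1150 = 0.03826 K/W
R_mineral wool = R_total − R_other = 0.03469 K/W
k = L/(R·A) = 0.035/(0.03469×28.2)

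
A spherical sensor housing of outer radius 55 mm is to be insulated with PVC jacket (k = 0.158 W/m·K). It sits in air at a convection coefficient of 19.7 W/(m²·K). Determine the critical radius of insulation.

r_cr ≈ 16 mm

For a sphere r_cr = 2k/h = 2×0.158/19.7
r_cr = 16 mm; since the bare radius (55 mm) is above r_cr, any added insulation will reduce heat loss.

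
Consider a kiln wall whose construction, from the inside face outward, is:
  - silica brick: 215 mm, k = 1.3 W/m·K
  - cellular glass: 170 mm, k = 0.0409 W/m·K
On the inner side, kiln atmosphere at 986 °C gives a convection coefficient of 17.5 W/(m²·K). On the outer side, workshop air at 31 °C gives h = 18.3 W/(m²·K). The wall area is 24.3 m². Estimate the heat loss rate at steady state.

Q ≈ 5230 W

Treating each layer as a thermal resistance in series:
R_inner film = 1/(h_i·A) = 1/(17.5×24.3) = 0.002352 K/W
R_silica brick = L/(kA) = 0.215/(1.3×24.3) = 0.006806 K/W
R_cellular glass = L/(kA) = 0.17/(0.0409×24.3) = 0.171 K/W
R_outer film = 1/(h_o·A) = 1/(18.3×24.3) = 0.002249 K/W
R_total = 0.1825 K/W
Q = ΔT / R_total = 955 / 0.1825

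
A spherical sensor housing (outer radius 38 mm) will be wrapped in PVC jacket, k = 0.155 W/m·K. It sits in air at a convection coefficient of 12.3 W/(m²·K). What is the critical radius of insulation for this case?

r_cr ≈ 25.2 mm

For a sphere r_cr = 2k/h = 2×0.155/12.3
r_cr = 25.2 mm; since the bare radius (38 mm) is above r_cr, any added insulation will reduce heat loss.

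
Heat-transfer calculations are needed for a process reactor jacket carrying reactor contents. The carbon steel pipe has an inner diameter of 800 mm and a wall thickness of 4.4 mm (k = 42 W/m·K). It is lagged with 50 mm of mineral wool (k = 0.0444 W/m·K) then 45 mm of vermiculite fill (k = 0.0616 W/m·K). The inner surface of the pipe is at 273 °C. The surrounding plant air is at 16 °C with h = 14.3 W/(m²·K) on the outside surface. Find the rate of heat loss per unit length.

q′ ≈ 376 W/m

Radial resistances (cylindrical: R_cond = ln(r_o/r_i)/(2πkL), R_conv = 1/(h·2πrL)):
R_carbon steel pipe wall = ln(404.4/400)/(2π×42×1) = 4.146×10^-5 K/W
R_mineral wool = ln(454.4/404.4)/(2π×0.0444×1) = 0.4179 K/W
R_vermiculite fill = ln(499.4/454.4)/(2π×0.0616×1) = 0.244 K/W
R_outer film = 1/(h_o·2πr_oL) = 1/(14.3×2π×0.4994×1) = 0.02229 K/W
R_total = 0.6842 K/W
Q = ΔT/R_total = 257/0.6842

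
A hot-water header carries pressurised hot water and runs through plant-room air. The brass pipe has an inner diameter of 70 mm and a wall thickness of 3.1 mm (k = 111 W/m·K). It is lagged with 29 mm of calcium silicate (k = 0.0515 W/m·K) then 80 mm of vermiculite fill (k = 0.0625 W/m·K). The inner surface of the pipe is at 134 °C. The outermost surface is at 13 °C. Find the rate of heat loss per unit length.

q′ ≈ 32.3 W/m

Per-layer cylindrical resistances, series-summed:
R_brass pipe wall = ln(38.1/35)/(2π×111×1) = 1.217×10^-4 K/W
R_calcium silicate = ln(67.1/38.1)/(2π×0.0515×1) = 1.749 K/W
R_vermiculite fill = ln(147.1/67.1)/(2π×0.0625×1) = 1.999 K/W
R_total = 3.748 K/W
Q = ΔT/R_total = 121/3.748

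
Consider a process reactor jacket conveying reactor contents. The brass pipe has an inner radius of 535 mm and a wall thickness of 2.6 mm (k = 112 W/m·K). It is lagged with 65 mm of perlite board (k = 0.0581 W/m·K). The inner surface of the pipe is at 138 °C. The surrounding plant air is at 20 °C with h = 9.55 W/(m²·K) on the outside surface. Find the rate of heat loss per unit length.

Treating each annulus and film as a series resistance:
R_brass pipe wall = ln(537.6/535)/(2π×112×1) = 6.889×10^-6 K/W
R_perlite board = ln(602.6/537.6)/(2π×0.0581×1) = 0.3127 K/W
R_outer film = 1/(h_o·2πr_oL) = 1/(9.55×2π×0.6026×1) = 0.02766 K/W
R_total = 0.3403 K/W
Q = ΔT/R_total = 118/0.3403

q′ ≈ 347 W/m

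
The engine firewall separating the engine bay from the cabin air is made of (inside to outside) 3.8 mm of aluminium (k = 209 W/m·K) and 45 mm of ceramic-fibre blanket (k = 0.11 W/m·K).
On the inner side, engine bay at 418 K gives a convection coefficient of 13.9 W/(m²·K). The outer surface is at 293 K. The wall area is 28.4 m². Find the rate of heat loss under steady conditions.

Series thermal resistances:
R_inner film = 1/(h_i·A) = 1/(13.9×28.4) = 0.002533 K/W
R_aluminium = L/(kA) = 0.0038/(209×28.4) = 6.402×10^-7 K/W
R_ceramic-fibre blanket = L/(kA) = 0.045/(0.11×28.4) = 0.0144 K/W
R_total = 0.01694 K/W
Q = ΔT / R_total = 125 / 0.01694

Q ≈ 7380 W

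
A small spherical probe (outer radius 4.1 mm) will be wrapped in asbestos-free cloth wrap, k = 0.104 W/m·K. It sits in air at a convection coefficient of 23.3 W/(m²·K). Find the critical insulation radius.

For a sphere r_cr = 2k/h = 2×0.104/23.3
r_cr = 8.93 mm; since the bare radius (4.1 mm) is below r_cr, adding a thin layer of insulation will *increase* heat loss.

r_cr ≈ 8.93 mm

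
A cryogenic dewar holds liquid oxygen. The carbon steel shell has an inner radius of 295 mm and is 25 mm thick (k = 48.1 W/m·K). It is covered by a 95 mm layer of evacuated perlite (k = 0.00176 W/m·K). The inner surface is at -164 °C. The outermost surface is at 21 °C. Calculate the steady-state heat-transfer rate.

Q ≈ 5.72 W

For a spherical shell R = (1/r₁ − 1/r₂)/(4πk); film R = 1/(h·4πr²). In series:
R_carbon steel shell = (1/0.295 − 1/0.32)/(4π×48.1) = 4.381×10^-4 K/W
R_evacuated perlite = (1/0.32 − 1/0.415)/(4π×0.00176) = 32.34 K/W
R_total = 32.35 K/W
Q = ΔT/R_total = 185/32.35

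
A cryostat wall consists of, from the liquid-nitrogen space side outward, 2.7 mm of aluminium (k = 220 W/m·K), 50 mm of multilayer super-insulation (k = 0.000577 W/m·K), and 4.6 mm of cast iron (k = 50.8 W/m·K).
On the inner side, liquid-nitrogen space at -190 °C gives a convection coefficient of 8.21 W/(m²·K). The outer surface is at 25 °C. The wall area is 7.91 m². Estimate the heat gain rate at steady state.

Series thermal resistances:
R_inner film = 1/(h_i·A) = 1/(8.21×7.91) = 0.0154 K/W
R_aluminium = L/(kA) = 0.0027/(220×7.91) = 1.552×10^-6 K/W
R_multilayer super-insulation = L/(kA) = 0.05/(0.000577×7.91) = 10.96 K/W
R_cast iron = L/(kA) = 0.0046/(50.8×7.91) = 1.145×10^-5 K/W
R_total = 10.97 K/W
Q = ΔT / R_total = 215 / 10.97

Q ≈ 19.6 W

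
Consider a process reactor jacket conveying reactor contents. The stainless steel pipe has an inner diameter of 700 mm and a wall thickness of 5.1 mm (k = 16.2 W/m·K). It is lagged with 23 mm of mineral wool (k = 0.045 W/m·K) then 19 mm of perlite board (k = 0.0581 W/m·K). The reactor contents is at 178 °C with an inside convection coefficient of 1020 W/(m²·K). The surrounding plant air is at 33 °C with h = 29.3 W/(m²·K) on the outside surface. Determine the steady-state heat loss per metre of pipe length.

q′ ≈ 391 W/m

Treating each annulus and film as a series resistance:
R_inner film = 1/(h_i·2πr₁L) = 1/(1020×2π×0.35×1) = 4.458×10^-4 K/W
R_stainless steel pipe wall = ln(355.1/350)/(2π×16.2×1) = 1.421×10^-4 K/W
R_mineral wool = ln(378.1/355.1)/(2π×0.045×1) = 0.222 K/W
R_perlite board = ln(397.1/378.1)/(2π×0.0581×1) = 0.1343 K/W
R_outer film = 1/(h_o·2πr_oL) = 1/(29.3×2π×0.3971×1) = 0.01368 K/W
R_total = 0.3705 K/W
Q = ΔT/R_total = 145/0.3705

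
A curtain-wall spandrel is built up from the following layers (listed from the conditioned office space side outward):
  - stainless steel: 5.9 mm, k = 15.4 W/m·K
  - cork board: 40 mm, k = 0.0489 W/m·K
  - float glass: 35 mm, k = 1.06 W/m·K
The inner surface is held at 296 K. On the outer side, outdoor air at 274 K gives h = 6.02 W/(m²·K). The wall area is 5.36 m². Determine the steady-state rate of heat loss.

Q ≈ 116 W

Using the resistance-network approach (series):
R_stainless steel = L/(kA) = 0.0059/(15.4×5.36) = 7.148×10^-5 K/W
R_cork board = L/(kA) = 0.04/(0.0489×5.36) = 0.1526 K/W
R_float glass = L/(kA) = 0.035/(1.06×5.36) = 0.00616 K/W
R_outer film = 1/(h_o·A) = 1/(6.02×5.36) = 0.03099 K/W
R_total = 0.1898 K/W
Q = ΔT / R_total = 22 / 0.1898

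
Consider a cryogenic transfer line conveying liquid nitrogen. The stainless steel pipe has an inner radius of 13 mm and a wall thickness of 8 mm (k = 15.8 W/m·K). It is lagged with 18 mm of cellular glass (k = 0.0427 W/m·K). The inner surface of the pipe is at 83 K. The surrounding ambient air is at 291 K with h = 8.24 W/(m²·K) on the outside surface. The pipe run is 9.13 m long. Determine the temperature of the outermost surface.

Per-layer cylindrical resistances, series-summed:
R_stainless steel pipe wall = ln(21/13)/(2π×15.8×9.13) = 5.291×10^-4 K/W
R_cellular glass = ln(39/21)/(2π×0.0427×9.13) = 0.2527 K/W
R_outer film = 1/(h_o·2πr_oL) = 1/(8.24×2π×0.039×9.13) = 0.05424 K/W
R_total = 0.3075 K/W
Q = ΔT/R_total = 208/0.3075
Q = 676 W
T_interface = T_inner + Q·ΣR(inner→interface) = 83 + 676×0.2532

T ≈ 254 K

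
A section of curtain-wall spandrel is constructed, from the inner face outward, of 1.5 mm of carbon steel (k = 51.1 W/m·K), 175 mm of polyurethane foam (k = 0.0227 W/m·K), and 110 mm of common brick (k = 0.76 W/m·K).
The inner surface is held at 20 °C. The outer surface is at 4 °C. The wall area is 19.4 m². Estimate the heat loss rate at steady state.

Q ≈ 39.5 W

Thermal resistances in series:
R_carbon steel = L/(kA) = 0.0015/(51.1×19.4) = 1.513×10^-6 K/W
R_polyurethane foam = L/(kA) = 0.175/(0.0227×19.4) = 0.3974 K/W
R_common brick = L/(kA) = 0.11/(0.76×19.4) = 0.007461 K/W
R_total = 0.4048 K/W
Q = ΔT / R_total = 16 / 0.4048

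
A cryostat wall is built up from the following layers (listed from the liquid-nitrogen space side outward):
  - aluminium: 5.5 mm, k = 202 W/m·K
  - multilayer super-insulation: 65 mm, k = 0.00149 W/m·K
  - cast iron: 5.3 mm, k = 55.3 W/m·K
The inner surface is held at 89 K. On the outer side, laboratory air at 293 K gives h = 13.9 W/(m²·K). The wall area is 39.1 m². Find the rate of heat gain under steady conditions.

Model the wall as resistances in series:
R_aluminium = L/(kA) = 0.0055/(202×39.1) = 6.964×10^-7 K/W
R_multilayer super-insulation = L/(kA) = 0.065/(0.00149×39.1) = 1.116 K/W
R_cast iron = L/(kA) = 0.0053/(55.3×39.1) = 2.451×10^-6 K/W
R_outer film = 1/(h_o·A) = 1/(13.9×39.1) = 0.00184 K/W
R_total = 1.118 K/W
Q = ΔT / R_total = 204 / 1.118

Q ≈ 183 W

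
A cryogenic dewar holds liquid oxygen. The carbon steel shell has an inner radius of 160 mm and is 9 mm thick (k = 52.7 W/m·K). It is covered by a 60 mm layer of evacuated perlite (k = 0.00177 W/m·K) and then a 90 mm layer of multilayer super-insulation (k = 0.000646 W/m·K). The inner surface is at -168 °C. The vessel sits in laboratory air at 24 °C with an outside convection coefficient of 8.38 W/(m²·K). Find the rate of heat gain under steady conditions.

Radial (spherical) resistances in series:
R_carbon steel shell = (1/0.16 − 1/0.169)/(4π×52.7) = 5.026×10^-4 K/W
R_evacuated perlite = (1/0.169 − 1/0.229)/(4π×0.00177) = 69.7 K/W
R_multilayer super-insulation = (1/0.229 − 1/0.319)/(4π×0.000646) = 151.8 K/W
R_outer film = 1/(h·4πr_o²) = 1/(8.38×4π×0.319²) = 0.09332 K/W
R_total = 221.6 K/W
Q = ΔT/R_total = 192/221.6

Q ≈ 0.867 W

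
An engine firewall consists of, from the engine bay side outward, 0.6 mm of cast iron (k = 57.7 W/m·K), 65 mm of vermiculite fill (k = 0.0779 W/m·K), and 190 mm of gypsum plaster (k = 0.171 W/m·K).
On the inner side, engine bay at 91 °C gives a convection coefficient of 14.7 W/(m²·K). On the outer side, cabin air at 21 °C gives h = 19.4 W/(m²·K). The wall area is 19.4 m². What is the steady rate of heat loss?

Q ≈ 658 W

Series thermal resistances:
R_inner film = 1/(h_i·A) = 1/(14.7×19.4) = 0.003507 K/W
R_cast iron = L/(kA) = 0.0006/(57.7×19.4) = 5.36×10^-7 K/W
R_vermiculite fill = L/(kA) = 0.065/(0.0779×19.4) = 0.04301 K/W
R_gypsum plaster = L/(kA) = 0.19/(0.171×19.4) = 0.05727 K/W
R_outer film = 1/(h_o·A) = 1/(19.4×19.4) = 0.002657 K/W
R_total = 0.1064 K/W
Q = ΔT / R_total = 70 / 0.1064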